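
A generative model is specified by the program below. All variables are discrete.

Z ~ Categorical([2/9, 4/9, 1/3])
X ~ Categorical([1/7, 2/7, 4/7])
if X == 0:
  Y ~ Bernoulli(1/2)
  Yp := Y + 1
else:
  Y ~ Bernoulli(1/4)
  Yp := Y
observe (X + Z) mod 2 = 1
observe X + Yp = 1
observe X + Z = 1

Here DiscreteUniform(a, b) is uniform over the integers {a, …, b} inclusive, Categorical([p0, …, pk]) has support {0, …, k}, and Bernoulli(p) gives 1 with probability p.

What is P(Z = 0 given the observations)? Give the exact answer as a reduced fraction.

Enumerate traces; 2 have nonzero weight after conditioning:
  (Z=0, X=1, Y=0) weight 1/21
  (Z=1, X=0, Y=0) weight 2/63
Group by Z:
  weight(Z=0) = 1/21
  weight(Z=1) = 2/63
Total weight = 1/21 + 2/63 = 5/63
P(Z=0 | obs) = 1/21 / 5/63 = 3/5
P(Z=1 | obs) = 2/63 / 5/63 = 2/5

P(Z = 0 | obs) = 3/5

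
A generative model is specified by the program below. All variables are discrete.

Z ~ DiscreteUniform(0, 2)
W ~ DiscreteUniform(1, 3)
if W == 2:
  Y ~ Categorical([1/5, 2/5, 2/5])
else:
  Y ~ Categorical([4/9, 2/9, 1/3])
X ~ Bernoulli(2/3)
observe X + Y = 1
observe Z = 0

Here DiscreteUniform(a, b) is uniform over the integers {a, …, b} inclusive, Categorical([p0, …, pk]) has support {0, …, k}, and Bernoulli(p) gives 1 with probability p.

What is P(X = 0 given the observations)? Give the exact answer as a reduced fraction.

P(X = 0 | obs) = 19/68

Enumerate traces; 6 have nonzero weight after conditioning:
  (Z=0, W=1, Y=0, X=1) weight 8/243
  (Z=0, W=1, Y=1, X=0) weight 2/243
  (Z=0, W=2, Y=0, X=1) weight 2/135
  (Z=0, W=2, Y=1, X=0) weight 2/135
  (Z=0, W=3, Y=0, X=1) weight 8/243
  (Z=0, W=3, Y=1, X=0) weight 2/243
Group by X:
  weight(X=0) = 38/1215
  weight(X=1) = 98/1215
Total weight = 38/1215 + 98/1215 = 136/1215
P(X=0 | obs) = 38/1215 / 136/1215 = 19/68
P(X=1 | obs) = 98/1215 / 136/1215 = 49/68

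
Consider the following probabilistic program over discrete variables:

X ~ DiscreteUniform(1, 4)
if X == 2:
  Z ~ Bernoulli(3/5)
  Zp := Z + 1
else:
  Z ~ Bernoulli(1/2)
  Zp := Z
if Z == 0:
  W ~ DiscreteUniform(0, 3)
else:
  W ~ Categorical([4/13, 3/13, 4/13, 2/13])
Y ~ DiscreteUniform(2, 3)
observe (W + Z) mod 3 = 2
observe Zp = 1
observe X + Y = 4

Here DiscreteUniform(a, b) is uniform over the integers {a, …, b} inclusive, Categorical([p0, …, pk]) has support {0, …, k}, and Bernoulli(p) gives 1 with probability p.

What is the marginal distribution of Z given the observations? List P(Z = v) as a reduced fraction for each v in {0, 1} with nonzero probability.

P(Z=0) = 13/28, P(Z=1) = 15/28

Enumerate traces; 2 have nonzero weight after conditioning:
  (X=1, Z=1, W=1, Y=3) weight 3/208
  (X=2, Z=0, W=2, Y=2) weight 1/80
Group by Z:
  weight(Z=0) = 1/80
  weight(Z=1) = 3/208
Total weight = 1/80 + 3/208 = 7/260
P(Z=0 | obs) = 1/80 / 7/260 = 13/28
P(Z=1 | obs) = 3/208 / 7/260 = 15/28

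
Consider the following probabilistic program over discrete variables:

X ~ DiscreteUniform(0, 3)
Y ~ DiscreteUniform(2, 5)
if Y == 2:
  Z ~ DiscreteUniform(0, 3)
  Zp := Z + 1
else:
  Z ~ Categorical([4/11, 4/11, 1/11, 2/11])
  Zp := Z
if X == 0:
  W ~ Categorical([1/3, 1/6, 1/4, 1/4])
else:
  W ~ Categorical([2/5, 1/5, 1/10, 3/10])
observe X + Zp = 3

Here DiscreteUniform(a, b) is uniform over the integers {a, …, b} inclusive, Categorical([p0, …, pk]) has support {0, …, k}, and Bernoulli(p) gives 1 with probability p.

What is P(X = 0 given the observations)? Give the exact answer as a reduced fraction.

Enumerate traces; 60 have nonzero weight after conditioning:
  (X=0, Y=2, Z=2, W=0) weight 1/192
  (X=0, Y=2, Z=2, W=1) weight 1/384
  (X=0, Y=2, Z=2, W=2) weight 1/256
  (X=0, Y=2, Z=2, W=3) weight 1/256
  (X=0, Y=3, Z=3, W=0) weight 1/264
  (X=0, Y=3, Z=3, W=1) weight 1/528
  (X=0, Y=3, Z=3, W=2) weight 1/352
  (X=0, Y=3, Z=3, W=3) weight 1/352
  (X=1, Y=2, Z=1, W=0) weight 1/160
  (X=2, Y=2, Z=0, W=0) weight 1/160
  … 50 more
Group by X:
  weight(X=0) = 35/704
  weight(X=1) = 23/704
  weight(X=2) = 59/704
  weight(X=3) = 3/44
Total weight = 35/704 + 23/704 + 59/704 + 3/44 = 15/64
P(X=0 | obs) = 35/704 / 15/64 = 7/33
P(X=1 | obs) = 23/704 / 15/64 = 23/165
P(X=2 | obs) = 59/704 / 15/64 = 59/165
P(X=3 | obs) = 3/44 / 15/64 = 16/55

P(X = 0 | obs) = 7/33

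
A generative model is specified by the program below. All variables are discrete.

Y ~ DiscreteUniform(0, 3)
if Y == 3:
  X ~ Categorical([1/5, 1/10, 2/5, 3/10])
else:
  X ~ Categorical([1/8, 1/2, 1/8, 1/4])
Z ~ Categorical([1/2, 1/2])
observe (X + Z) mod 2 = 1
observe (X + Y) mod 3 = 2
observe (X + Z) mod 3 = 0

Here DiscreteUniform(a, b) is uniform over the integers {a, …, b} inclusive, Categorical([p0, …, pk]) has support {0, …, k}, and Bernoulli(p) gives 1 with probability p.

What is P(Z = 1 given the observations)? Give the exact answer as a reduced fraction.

Enumerate traces; 3 have nonzero weight after conditioning:
  (Y=0, X=2, Z=1) weight 1/64
  (Y=2, X=3, Z=0) weight 1/32
  (Y=3, X=2, Z=1) weight 1/20
Group by Z:
  weight(Z=0) = 1/32
  weight(Z=1) = 21/320
Total weight = 1/32 + 21/320 = 31/320
P(Z=0 | obs) = 1/32 / 31/320 = 10/31
P(Z=1 | obs) = 21/320 / 31/320 = 21/31

P(Z = 1 | obs) = 21/31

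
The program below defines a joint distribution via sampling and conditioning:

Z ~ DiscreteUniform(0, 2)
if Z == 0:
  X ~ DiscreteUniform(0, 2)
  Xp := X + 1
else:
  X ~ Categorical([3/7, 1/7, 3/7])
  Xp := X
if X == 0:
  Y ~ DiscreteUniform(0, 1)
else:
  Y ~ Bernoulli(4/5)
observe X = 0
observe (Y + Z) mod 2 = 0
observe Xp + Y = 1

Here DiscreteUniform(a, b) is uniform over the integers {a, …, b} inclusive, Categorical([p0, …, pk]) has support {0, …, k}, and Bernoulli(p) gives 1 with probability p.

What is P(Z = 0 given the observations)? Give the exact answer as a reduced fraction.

Enumerate traces; 2 have nonzero weight after conditioning:
  (Z=0, X=0, Y=0) weight 1/18
  (Z=1, X=0, Y=1) weight 1/14
Group by Z:
  weight(Z=0) = 1/18
  weight(Z=1) = 1/14
Total weight = 1/18 + 1/14 = 8/63
P(Z=0 | obs) = 1/18 / 8/63 = 7/16
P(Z=1 | obs) = 1/14 / 8/63 = 9/16

P(Z = 0 | obs) = 7/16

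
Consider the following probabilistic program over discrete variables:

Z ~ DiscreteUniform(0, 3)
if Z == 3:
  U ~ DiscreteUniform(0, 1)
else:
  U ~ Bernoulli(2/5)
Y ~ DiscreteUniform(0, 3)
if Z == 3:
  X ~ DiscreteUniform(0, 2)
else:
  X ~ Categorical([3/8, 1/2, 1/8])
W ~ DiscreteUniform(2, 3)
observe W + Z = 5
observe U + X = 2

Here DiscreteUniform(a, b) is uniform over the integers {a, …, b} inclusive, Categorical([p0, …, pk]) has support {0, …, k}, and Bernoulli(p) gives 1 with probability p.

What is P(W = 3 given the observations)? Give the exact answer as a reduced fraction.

P(W = 3 | obs) = 33/73

Enumerate traces; 16 have nonzero weight after conditioning:
  (Z=2, U=0, Y=0, X=2, W=3) weight 3/1280
  (Z=2, U=0, Y=1, X=2, W=3) weight 3/1280
  (Z=2, U=0, Y=2, X=2, W=3) weight 3/1280
  (Z=2, U=0, Y=3, X=2, W=3) weight 3/1280
  (Z=2, U=1, Y=0, X=1, W=3) weight 1/160
  (Z=2, U=1, Y=1, X=1, W=3) weight 1/160
  (Z=2, U=1, Y=2, X=1, W=3) weight 1/160
  (Z=2, U=1, Y=3, X=1, W=3) weight 1/160
  (Z=3, U=0, Y=0, X=2, W=2) weight 1/192
  … 7 more
Group by W:
  weight(W=2) = 1/24
  weight(W=3) = 11/320
Total weight = 1/24 + 11/320 = 73/960
P(W=2 | obs) = 1/24 / 73/960 = 40/73
P(W=3 | obs) = 11/320 / 73/960 = 33/73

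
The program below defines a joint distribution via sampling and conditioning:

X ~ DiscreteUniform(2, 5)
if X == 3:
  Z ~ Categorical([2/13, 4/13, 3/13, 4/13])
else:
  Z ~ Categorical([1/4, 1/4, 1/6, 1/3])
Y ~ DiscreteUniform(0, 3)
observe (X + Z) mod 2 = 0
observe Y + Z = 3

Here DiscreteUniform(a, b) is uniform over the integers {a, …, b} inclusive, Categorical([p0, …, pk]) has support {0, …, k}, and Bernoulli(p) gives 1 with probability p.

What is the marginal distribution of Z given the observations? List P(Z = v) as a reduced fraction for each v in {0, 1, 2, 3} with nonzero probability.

P(Z=0) = 78/317, P(Z=1) = 87/317, P(Z=2) = 52/317, P(Z=3) = 100/317

Enumerate traces; 8 have nonzero weight after conditioning:
  (X=2, Z=0, Y=3) weight 1/64
  (X=2, Z=2, Y=1) weight 1/96
  (X=3, Z=1, Y=2) weight 1/52
  (X=3, Z=3, Y=0) weight 1/52
  (X=4, Z=0, Y=3) weight 1/64
  (X=4, Z=2, Y=1) weight 1/96
  (X=5, Z=1, Y=2) weight 1/64
  (X=5, Z=3, Y=0) weight 1/48
Group by Z:
  weight(Z=0) = 1/32
  weight(Z=1) = 29/832
  weight(Z=2) = 1/48
  weight(Z=3) = 25/624
Total weight = 1/32 + 29/832 + 1/48 + 25/624 = 317/2496
P(Z=0 | obs) = 1/32 / 317/2496 = 78/317
P(Z=1 | obs) = 29/832 / 317/2496 = 87/317
P(Z=2 | obs) = 1/48 / 317/2496 = 52/317
P(Z=3 | obs) = 25/624 / 317/2496 = 100/317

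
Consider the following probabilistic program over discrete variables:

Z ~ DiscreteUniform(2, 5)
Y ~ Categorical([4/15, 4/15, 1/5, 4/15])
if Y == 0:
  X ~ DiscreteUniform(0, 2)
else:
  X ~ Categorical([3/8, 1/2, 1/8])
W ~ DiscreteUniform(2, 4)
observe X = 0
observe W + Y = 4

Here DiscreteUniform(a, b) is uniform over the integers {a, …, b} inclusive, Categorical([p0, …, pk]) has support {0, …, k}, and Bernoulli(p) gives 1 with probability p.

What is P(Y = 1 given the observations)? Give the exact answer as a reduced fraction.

P(Y = 1 | obs) = 36/95

Enumerate traces; 12 have nonzero weight after conditioning:
  (Z=2, Y=0, X=0, W=4) weight 1/135
  (Z=2, Y=1, X=0, W=3) weight 1/120
  (Z=2, Y=2, X=0, W=2) weight 1/160
  (Z=3, Y=0, X=0, W=4) weight 1/135
  (Z=3, Y=1, X=0, W=3) weight 1/120
  (Z=3, Y=2, X=0, W=2) weight 1/160
  (Z=4, Y=0, X=0, W=4) weight 1/135
  (Z=4, Y=1, X=0, W=3) weight 1/120
  … 4 more
Group by Y:
  weight(Y=0) = 4/135
  weight(Y=1) = 1/30
  weight(Y=2) = 1/40
Total weight = 4/135 + 1/30 + 1/40 = 19/216
P(Y=0 | obs) = 4/135 / 19/216 = 32/95
P(Y=1 | obs) = 1/30 / 19/216 = 36/95
P(Y=2 | obs) = 1/40 / 19/216 = 27/95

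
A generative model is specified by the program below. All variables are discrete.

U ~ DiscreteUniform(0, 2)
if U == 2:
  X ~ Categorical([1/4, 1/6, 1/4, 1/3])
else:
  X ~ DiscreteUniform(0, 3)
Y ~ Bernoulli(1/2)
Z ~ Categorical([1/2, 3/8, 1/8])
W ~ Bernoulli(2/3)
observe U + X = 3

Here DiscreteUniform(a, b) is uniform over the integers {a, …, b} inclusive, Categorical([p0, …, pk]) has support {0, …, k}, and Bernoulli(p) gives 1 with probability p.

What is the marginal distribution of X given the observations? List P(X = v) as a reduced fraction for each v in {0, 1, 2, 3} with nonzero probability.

P(X=1) = 1/4, P(X=2) = 3/8, P(X=3) = 3/8

Enumerate traces; 36 have nonzero weight after conditioning:
  (U=0, X=3, Y=0, Z=0, W=0) weight 1/144
  (U=0, X=3, Y=0, Z=0, W=1) weight 1/72
  (U=0, X=3, Y=0, Z=1, W=0) weight 1/192
  (U=0, X=3, Y=0, Z=1, W=1) weight 1/96
  (U=0, X=3, Y=0, Z=2, W=0) weight 1/576
  (U=0, X=3, Y=0, Z=2, W=1) weight 1/288
  (U=0, X=3, Y=1, Z=0, W=0) weight 1/144
  (U=0, X=3, Y=1, Z=0, W=1) weight 1/72
  (U=1, X=2, Y=0, Z=0, W=0) weight 1/144
  (U=2, X=1, Y=0, Z=0, W=0) weight 1/216
  … 26 more
Group by X:
  weight(X=1) = 1/18
  weight(X=2) = 1/12
  weight(X=3) = 1/12
Total weight = 1/18 + 1/12 + 1/12 = 2/9
P(X=1 | obs) = 1/18 / 2/9 = 1/4
P(X=2 | obs) = 1/12 / 2/9 = 3/8
P(X=3 | obs) = 1/12 / 2/9 = 3/8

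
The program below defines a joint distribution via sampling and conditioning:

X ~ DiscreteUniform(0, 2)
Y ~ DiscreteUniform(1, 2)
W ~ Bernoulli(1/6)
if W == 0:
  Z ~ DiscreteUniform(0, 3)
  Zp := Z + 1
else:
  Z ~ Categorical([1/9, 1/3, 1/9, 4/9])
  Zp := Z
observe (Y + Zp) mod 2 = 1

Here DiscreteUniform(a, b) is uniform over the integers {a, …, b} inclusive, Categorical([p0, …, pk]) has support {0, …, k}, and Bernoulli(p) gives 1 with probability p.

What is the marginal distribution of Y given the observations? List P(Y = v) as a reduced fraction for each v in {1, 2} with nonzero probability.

Enumerate traces; 24 have nonzero weight after conditioning:
  (X=0, Y=1, W=0, Z=1) weight 5/144
  (X=0, Y=1, W=0, Z=3) weight 5/144
  (X=0, Y=1, W=1, Z=0) weight 1/324
  (X=0, Y=1, W=1, Z=2) weight 1/324
  (X=0, Y=2, W=0, Z=0) weight 5/144
  (X=0, Y=2, W=0, Z=2) weight 5/144
  (X=0, Y=2, W=1, Z=1) weight 1/108
  (X=0, Y=2, W=1, Z=3) weight 1/81
  … 16 more
Group by Y:
  weight(Y=1) = 49/216
  weight(Y=2) = 59/216
Total weight = 49/216 + 59/216 = 1/2
P(Y=1 | obs) = 49/216 / 1/2 = 49/108
P(Y=2 | obs) = 59/216 / 1/2 = 59/108

P(Y=1) = 49/108, P(Y=2) = 59/108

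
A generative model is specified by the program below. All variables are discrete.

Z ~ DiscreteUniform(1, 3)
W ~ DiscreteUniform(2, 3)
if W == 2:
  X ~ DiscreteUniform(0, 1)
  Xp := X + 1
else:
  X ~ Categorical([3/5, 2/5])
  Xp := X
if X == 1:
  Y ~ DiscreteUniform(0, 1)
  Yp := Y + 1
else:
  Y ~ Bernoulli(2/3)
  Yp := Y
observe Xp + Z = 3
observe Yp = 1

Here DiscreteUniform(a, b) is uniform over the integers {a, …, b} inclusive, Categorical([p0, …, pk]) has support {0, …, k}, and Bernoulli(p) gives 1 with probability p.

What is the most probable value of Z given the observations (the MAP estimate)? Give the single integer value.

argmax_v P(Z = v | obs) = 2

Enumerate traces; 4 have nonzero weight after conditioning:
  (Z=1, W=2, X=1, Y=0) weight 1/24
  (Z=2, W=2, X=0, Y=1) weight 1/18
  (Z=2, W=3, X=1, Y=0) weight 1/30
  (Z=3, W=3, X=0, Y=1) weight 1/15
Group by Z:
  weight(Z=1) = 1/24
  weight(Z=2) = 4/45
  weight(Z=3) = 1/15
Total weight = 1/24 + 4/45 + 1/15 = 71/360
P(Z=1 | obs) = 1/24 / 71/360 = 15/71
P(Z=2 | obs) = 4/45 / 71/360 = 32/71
P(Z=3 | obs) = 1/15 / 71/360 = 24/71
argmax = 2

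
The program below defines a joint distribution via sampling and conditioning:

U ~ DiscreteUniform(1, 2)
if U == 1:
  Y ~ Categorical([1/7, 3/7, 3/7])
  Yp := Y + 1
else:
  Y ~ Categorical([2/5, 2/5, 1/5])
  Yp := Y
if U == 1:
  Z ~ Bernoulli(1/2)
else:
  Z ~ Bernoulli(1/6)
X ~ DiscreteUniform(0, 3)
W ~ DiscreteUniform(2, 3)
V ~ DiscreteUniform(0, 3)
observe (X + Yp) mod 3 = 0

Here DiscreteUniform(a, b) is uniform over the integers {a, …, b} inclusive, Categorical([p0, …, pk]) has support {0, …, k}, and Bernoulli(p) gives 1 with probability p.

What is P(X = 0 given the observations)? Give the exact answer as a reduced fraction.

P(X = 0 | obs) = 29/99

Enumerate traces; 128 have nonzero weight after conditioning:
  (U=1, Y=0, Z=0, X=2, W=2, V=0) weight 1/896
  (U=1, Y=0, Z=0, X=2, W=2, V=1) weight 1/896
  (U=1, Y=0, Z=0, X=2, W=2, V=2) weight 1/896
  (U=1, Y=0, Z=0, X=2, W=2, V=3) weight 1/896
  (U=1, Y=0, Z=0, X=2, W=3, V=0) weight 1/896
  (U=1, Y=0, Z=0, X=2, W=3, V=1) weight 1/896
  (U=1, Y=0, Z=0, X=2, W=3, V=2) weight 1/896
  (U=1, Y=0, Z=0, X=2, W=3, V=3) weight 1/896
  (U=1, Y=1, Z=0, X=1, W=2, V=0) weight 3/896
  (U=1, Y=2, Z=0, X=0, W=2, V=0) weight 3/896
  … 118 more
Group by X:
  weight(X=0) = 29/280
  weight(X=1) = 11/140
  weight(X=2) = 19/280
  weight(X=3) = 29/280
Total weight = 29/280 + 11/140 + 19/280 + 29/280 = 99/280
P(X=0 | obs) = 29/280 / 99/280 = 29/99
P(X=1 | obs) = 11/140 / 99/280 = 2/9
P(X=2 | obs) = 19/280 / 99/280 = 19/99
P(X=3 | obs) = 29/280 / 99/280 = 29/99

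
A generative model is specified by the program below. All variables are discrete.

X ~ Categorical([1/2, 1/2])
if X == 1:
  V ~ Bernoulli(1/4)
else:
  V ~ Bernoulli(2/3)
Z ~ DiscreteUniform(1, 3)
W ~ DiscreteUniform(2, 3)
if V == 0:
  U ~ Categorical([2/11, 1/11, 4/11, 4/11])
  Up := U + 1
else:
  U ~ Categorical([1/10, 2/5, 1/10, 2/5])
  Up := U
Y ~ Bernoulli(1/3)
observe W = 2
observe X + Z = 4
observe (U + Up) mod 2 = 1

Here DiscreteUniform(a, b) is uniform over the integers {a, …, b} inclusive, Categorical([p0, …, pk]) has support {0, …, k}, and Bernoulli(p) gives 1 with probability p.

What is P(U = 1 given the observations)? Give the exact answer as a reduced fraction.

Enumerate traces; 8 have nonzero weight after conditioning:
  (X=1, V=0, Z=3, W=2, U=0, Y=0) weight 1/132
  (X=1, V=0, Z=3, W=2, U=0, Y=1) weight 1/264
  (X=1, V=0, Z=3, W=2, U=1, Y=0) weight 1/264
  (X=1, V=0, Z=3, W=2, U=1, Y=1) weight 1/528
  (X=1, V=0, Z=3, W=2, U=2, Y=0) weight 1/66
  (X=1, V=0, Z=3, W=2, U=2, Y=1) weight 1/132
  (X=1, V=0, Z=3, W=2, U=3, Y=0) weight 1/66
  (X=1, V=0, Z=3, W=2, U=3, Y=1) weight 1/132
Group by U:
  weight(U=0) = 1/88
  weight(U=1) = 1/176
  weight(U=2) = 1/44
  weight(U=3) = 1/44
Total weight = 1/88 + 1/176 + 1/44 + 1/44 = 1/16
P(U=0 | obs) = 1/88 / 1/16 = 2/11
P(U=1 | obs) = 1/176 / 1/16 = 1/11
P(U=2 | obs) = 1/44 / 1/16 = 4/11
P(U=3 | obs) = 1/44 / 1/16 = 4/11

P(U = 1 | obs) = 1/11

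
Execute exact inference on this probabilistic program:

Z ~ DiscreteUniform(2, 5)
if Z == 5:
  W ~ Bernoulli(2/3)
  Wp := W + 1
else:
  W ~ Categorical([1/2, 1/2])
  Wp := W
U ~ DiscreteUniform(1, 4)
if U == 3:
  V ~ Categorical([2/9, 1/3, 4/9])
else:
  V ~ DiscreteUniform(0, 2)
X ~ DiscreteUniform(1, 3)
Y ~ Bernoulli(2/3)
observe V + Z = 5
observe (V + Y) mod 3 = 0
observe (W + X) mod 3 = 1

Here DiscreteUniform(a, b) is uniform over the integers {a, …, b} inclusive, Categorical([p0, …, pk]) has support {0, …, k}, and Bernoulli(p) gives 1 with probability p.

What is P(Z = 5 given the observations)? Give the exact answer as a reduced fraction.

Enumerate traces; 16 have nonzero weight after conditioning:
  (Z=3, W=0, U=1, V=2, X=1, Y=1) weight 1/432
  (Z=3, W=0, U=2, V=2, X=1, Y=1) weight 1/432
  (Z=3, W=0, U=3, V=2, X=1, Y=1) weight 1/324
  (Z=3, W=0, U=4, V=2, X=1, Y=1) weight 1/432
  (Z=3, W=1, U=1, V=2, X=3, Y=1) weight 1/432
  (Z=3, W=1, U=2, V=2, X=3, Y=1) weight 1/432
  (Z=3, W=1, U=3, V=2, X=3, Y=1) weight 1/324
  (Z=3, W=1, U=4, V=2, X=3, Y=1) weight 1/432
  (Z=5, W=0, U=1, V=0, X=1, Y=0) weight 1/1296
  … 7 more
Group by Z:
  weight(Z=3) = 13/648
  weight(Z=5) = 11/1296
Total weight = 13/648 + 11/1296 = 37/1296
P(Z=3 | obs) = 13/648 / 37/1296 = 26/37
P(Z=5 | obs) = 11/1296 / 37/1296 = 11/37

P(Z = 5 | obs) = 11/37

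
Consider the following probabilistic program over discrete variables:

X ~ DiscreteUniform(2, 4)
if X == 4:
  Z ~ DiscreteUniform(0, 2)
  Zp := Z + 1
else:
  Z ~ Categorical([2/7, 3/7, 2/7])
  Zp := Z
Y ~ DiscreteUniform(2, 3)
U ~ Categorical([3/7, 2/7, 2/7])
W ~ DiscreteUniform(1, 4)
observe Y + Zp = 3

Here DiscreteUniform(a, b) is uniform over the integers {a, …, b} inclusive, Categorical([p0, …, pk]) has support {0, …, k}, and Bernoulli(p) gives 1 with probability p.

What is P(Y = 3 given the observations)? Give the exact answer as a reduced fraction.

Enumerate traces; 60 have nonzero weight after conditioning:
  (X=2, Z=0, Y=3, U=0, W=1) weight 1/196
  (X=2, Z=0, Y=3, U=0, W=2) weight 1/196
  (X=2, Z=0, Y=3, U=0, W=3) weight 1/196
  (X=2, Z=0, Y=3, U=0, W=4) weight 1/196
  (X=2, Z=0, Y=3, U=1, W=1) weight 1/294
  (X=2, Z=0, Y=3, U=1, W=2) weight 1/294
  (X=2, Z=0, Y=3, U=1, W=3) weight 1/294
  (X=2, Z=0, Y=3, U=1, W=4) weight 1/294
  (X=2, Z=1, Y=2, U=0, W=1) weight 3/392
  … 51 more
Group by Y:
  weight(Y=2) = 25/126
  weight(Y=3) = 2/21
Total weight = 25/126 + 2/21 = 37/126
P(Y=2 | obs) = 25/126 / 37/126 = 25/37
P(Y=3 | obs) = 2/21 / 37/126 = 12/37

P(Y = 3 | obs) = 12/37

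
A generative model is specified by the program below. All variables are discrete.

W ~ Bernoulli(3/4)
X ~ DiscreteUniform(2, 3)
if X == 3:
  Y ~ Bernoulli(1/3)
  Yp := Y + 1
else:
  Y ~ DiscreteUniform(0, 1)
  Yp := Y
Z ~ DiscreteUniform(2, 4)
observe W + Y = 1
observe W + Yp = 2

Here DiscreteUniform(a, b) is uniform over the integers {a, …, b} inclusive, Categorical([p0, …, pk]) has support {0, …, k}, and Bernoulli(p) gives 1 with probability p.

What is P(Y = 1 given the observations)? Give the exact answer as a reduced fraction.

Enumerate traces; 6 have nonzero weight after conditioning:
  (W=0, X=3, Y=1, Z=2) weight 1/72
  (W=0, X=3, Y=1, Z=3) weight 1/72
  (W=0, X=3, Y=1, Z=4) weight 1/72
  (W=1, X=3, Y=0, Z=2) weight 1/12
  (W=1, X=3, Y=0, Z=3) weight 1/12
  (W=1, X=3, Y=0, Z=4) weight 1/12
Group by Y:
  weight(Y=0) = 1/4
  weight(Y=1) = 1/24
Total weight = 1/4 + 1/24 = 7/24
P(Y=0 | obs) = 1/4 / 7/24 = 6/7
P(Y=1 | obs) = 1/24 / 7/24 = 1/7

P(Y = 1 | obs) = 1/7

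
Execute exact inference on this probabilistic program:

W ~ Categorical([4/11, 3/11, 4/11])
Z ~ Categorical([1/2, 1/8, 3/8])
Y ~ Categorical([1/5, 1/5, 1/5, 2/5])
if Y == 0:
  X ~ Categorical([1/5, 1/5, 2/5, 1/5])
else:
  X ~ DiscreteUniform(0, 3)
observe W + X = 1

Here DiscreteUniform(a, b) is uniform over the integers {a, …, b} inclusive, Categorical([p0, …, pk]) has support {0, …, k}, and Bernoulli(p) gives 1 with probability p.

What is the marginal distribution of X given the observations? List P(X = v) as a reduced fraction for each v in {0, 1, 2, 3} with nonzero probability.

P(X=0) = 3/7, P(X=1) = 4/7

Enumerate traces; 24 have nonzero weight after conditioning:
  (W=0, Z=0, Y=0, X=1) weight 2/275
  (W=0, Z=0, Y=1, X=1) weight 1/110
  (W=0, Z=0, Y=2, X=1) weight 1/110
  (W=0, Z=0, Y=3, X=1) weight 1/55
  (W=0, Z=1, Y=0, X=1) weight 1/550
  (W=0, Z=1, Y=1, X=1) weight 1/440
  (W=0, Z=1, Y=2, X=1) weight 1/440
  (W=0, Z=1, Y=3, X=1) weight 1/220
  (W=1, Z=0, Y=0, X=0) weight 3/550
  … 15 more
Group by X:
  weight(X=0) = 18/275
  weight(X=1) = 24/275
Total weight = 18/275 + 24/275 = 42/275
P(X=0 | obs) = 18/275 / 42/275 = 3/7
P(X=1 | obs) = 24/275 / 42/275 = 4/7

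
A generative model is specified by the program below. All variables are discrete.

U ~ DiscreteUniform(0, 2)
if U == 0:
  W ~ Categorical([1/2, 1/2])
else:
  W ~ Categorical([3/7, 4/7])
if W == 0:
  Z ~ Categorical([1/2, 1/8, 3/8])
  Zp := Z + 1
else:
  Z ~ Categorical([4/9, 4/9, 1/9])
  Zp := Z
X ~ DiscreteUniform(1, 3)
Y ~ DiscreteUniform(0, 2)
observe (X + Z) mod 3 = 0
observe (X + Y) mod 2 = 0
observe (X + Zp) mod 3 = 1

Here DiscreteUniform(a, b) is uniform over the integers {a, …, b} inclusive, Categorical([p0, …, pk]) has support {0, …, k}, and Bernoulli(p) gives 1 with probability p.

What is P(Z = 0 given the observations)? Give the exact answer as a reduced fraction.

P(Z = 0 | obs) = 4/9

Enumerate traces; 12 have nonzero weight after conditioning:
  (U=0, W=0, Z=0, X=3, Y=1) weight 1/108
  (U=0, W=0, Z=1, X=2, Y=0) weight 1/432
  (U=0, W=0, Z=1, X=2, Y=2) weight 1/432
  (U=0, W=0, Z=2, X=1, Y=1) weight 1/144
  (U=1, W=0, Z=0, X=3, Y=1) weight 1/126
  (U=1, W=0, Z=1, X=2, Y=0) weight 1/504
  (U=1, W=0, Z=1, X=2, Y=2) weight 1/504
  (U=1, W=0, Z=2, X=1, Y=1) weight 1/168
  … 4 more
Group by Z:
  weight(Z=0) = 19/756
  weight(Z=1) = 19/1512
  weight(Z=2) = 19/1008
Total weight = 19/756 + 19/1512 + 19/1008 = 19/336
P(Z=0 | obs) = 19/756 / 19/336 = 4/9
P(Z=1 | obs) = 19/1512 / 19/336 = 2/9
P(Z=2 | obs) = 19/1008 / 19/336 = 1/3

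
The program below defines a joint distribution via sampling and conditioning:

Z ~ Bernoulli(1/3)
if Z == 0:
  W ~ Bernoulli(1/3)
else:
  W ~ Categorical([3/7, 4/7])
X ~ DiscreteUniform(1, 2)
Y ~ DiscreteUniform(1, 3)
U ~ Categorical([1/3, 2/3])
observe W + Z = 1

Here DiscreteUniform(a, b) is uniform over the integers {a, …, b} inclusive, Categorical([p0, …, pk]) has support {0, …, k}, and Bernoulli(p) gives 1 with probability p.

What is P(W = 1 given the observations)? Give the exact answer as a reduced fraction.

P(W = 1 | obs) = 14/23

Enumerate traces; 24 have nonzero weight after conditioning:
  (Z=0, W=1, X=1, Y=1, U=0) weight 1/81
  (Z=0, W=1, X=1, Y=1, U=1) weight 2/81
  (Z=0, W=1, X=1, Y=2, U=0) weight 1/81
  (Z=0, W=1, X=1, Y=2, U=1) weight 2/81
  (Z=0, W=1, X=1, Y=3, U=0) weight 1/81
  (Z=0, W=1, X=1, Y=3, U=1) weight 2/81
  (Z=0, W=1, X=2, Y=1, U=0) weight 1/81
  (Z=0, W=1, X=2, Y=1, U=1) weight 2/81
  (Z=1, W=0, X=1, Y=1, U=0) weight 1/126
  … 15 more
Group by W:
  weight(W=0) = 1/7
  weight(W=1) = 2/9
Total weight = 1/7 + 2/9 = 23/63
P(W=0 | obs) = 1/7 / 23/63 = 9/23
P(W=1 | obs) = 2/9 / 23/63 = 14/23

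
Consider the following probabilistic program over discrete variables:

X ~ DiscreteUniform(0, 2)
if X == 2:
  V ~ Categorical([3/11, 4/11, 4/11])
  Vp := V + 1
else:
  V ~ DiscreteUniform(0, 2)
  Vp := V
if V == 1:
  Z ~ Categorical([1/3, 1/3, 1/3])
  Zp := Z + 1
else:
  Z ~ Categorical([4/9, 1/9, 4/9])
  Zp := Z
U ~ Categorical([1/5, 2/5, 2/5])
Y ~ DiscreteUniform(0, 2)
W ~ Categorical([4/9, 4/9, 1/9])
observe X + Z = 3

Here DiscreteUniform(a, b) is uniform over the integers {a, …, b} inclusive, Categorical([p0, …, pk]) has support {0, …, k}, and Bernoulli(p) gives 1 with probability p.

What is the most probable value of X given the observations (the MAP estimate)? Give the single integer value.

argmax_v P(X = v | obs) = 1

Enumerate traces; 162 have nonzero weight after conditioning:
  (X=1, V=0, Z=2, U=0, Y=0, W=0) weight 16/10935
  (X=1, V=0, Z=2, U=0, Y=0, W=1) weight 16/10935
  (X=1, V=0, Z=2, U=0, Y=0, W=2) weight 4/10935
  (X=1, V=0, Z=2, U=0, Y=1, W=0) weight 16/10935
  (X=1, V=0, Z=2, U=0, Y=1, W=1) weight 16/10935
  (X=1, V=0, Z=2, U=0, Y=1, W=2) weight 4/10935
  (X=1, V=0, Z=2, U=0, Y=2, W=0) weight 16/10935
  (X=1, V=0, Z=2, U=0, Y=2, W=1) weight 16/10935
  (X=2, V=0, Z=1, U=0, Y=0, W=0) weight 4/13365
  … 153 more
Group by X:
  weight(X=1) = 11/81
  weight(X=2) = 19/297
Total weight = 11/81 + 19/297 = 178/891
P(X=1 | obs) = 11/81 / 178/891 = 121/178
P(X=2 | obs) = 19/297 / 178/891 = 57/178
argmax = 1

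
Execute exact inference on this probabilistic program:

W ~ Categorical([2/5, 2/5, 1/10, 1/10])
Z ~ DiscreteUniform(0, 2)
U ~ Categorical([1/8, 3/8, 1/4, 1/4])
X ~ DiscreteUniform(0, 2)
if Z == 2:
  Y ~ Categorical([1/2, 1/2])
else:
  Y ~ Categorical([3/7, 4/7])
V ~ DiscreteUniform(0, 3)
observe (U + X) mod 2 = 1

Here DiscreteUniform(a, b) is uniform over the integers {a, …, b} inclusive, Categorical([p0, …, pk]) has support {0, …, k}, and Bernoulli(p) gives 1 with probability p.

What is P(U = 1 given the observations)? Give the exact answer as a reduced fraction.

P(U = 1 | obs) = 6/13

Enumerate traces; 576 have nonzero weight after conditioning:
  (W=0, Z=0, U=0, X=1, Y=0, V=0) weight 1/1680
  (W=0, Z=0, U=0, X=1, Y=0, V=1) weight 1/1680
  (W=0, Z=0, U=0, X=1, Y=0, V=2) weight 1/1680
  (W=0, Z=0, U=0, X=1, Y=0, V=3) weight 1/1680
  (W=0, Z=0, U=0, X=1, Y=1, V=0) weight 1/1260
  (W=0, Z=0, U=0, X=1, Y=1, V=1) weight 1/1260
  (W=0, Z=0, U=0, X=1, Y=1, V=2) weight 1/1260
  (W=0, Z=0, U=0, X=1, Y=1, V=3) weight 1/1260
  (W=0, Z=0, U=1, X=0, Y=0, V=0) weight 1/560
  (W=0, Z=0, U=2, X=1, Y=0, V=0) weight 1/840
  … 566 more
Group by U:
  weight(U=0) = 1/24
  weight(U=1) = 1/4
  weight(U=2) = 1/12
  weight(U=3) = 1/6
Total weight = 1/24 + 1/4 + 1/12 + 1/6 = 13/24
P(U=0 | obs) = 1/24 / 13/24 = 1/13
P(U=1 | obs) = 1/4 / 13/24 = 6/13
P(U=2 | obs) = 1/12 / 13/24 = 2/13
P(U=3 | obs) = 1/6 / 13/24 = 4/13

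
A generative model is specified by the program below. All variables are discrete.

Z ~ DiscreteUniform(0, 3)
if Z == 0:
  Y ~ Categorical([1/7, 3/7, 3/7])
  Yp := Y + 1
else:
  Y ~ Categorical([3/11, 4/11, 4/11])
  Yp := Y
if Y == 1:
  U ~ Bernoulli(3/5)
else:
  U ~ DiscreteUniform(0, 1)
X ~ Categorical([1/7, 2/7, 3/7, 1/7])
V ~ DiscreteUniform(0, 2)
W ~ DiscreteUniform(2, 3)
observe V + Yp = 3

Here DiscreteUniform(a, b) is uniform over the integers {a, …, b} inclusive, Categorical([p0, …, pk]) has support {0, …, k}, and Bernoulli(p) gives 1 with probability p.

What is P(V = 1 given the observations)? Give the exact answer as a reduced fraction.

P(V = 1 | obs) = 117/245

Enumerate traces; 144 have nonzero weight after conditioning:
  (Z=0, Y=0, U=0, X=0, V=2, W=2) weight 1/2352
  (Z=0, Y=0, U=0, X=0, V=2, W=3) weight 1/2352
  (Z=0, Y=0, U=0, X=1, V=2, W=2) weight 1/1176
  (Z=0, Y=0, U=0, X=1, V=2, W=3) weight 1/1176
  (Z=0, Y=0, U=0, X=2, V=2, W=2) weight 1/784
  (Z=0, Y=0, U=0, X=2, V=2, W=3) weight 1/784
  (Z=0, Y=0, U=0, X=3, V=2, W=2) weight 1/2352
  (Z=0, Y=0, U=0, X=3, V=2, W=3) weight 1/2352
  (Z=0, Y=1, U=0, X=0, V=1, W=2) weight 1/980
  (Z=0, Y=2, U=0, X=0, V=0, W=2) weight 1/784
  … 134 more
Group by V:
  weight(V=0) = 1/28
  weight(V=1) = 39/308
  weight(V=2) = 95/924
Total weight = 1/28 + 39/308 + 95/924 = 35/132
P(V=0 | obs) = 1/28 / 35/132 = 33/245
P(V=1 | obs) = 39/308 / 35/132 = 117/245
P(V=2 | obs) = 95/924 / 35/132 = 19/49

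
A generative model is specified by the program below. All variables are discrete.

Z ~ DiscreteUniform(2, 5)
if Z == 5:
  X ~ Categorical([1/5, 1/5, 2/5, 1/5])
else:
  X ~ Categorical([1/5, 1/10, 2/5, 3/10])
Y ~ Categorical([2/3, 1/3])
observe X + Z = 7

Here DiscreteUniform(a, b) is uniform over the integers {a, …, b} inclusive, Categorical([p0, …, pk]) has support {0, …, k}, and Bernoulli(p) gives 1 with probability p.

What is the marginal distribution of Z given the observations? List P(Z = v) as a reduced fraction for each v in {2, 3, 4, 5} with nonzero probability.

P(Z=4) = 3/7, P(Z=5) = 4/7

Enumerate traces; 4 have nonzero weight after conditioning:
  (Z=4, X=3, Y=0) weight 1/20
  (Z=4, X=3, Y=1) weight 1/40
  (Z=5, X=2, Y=0) weight 1/15
  (Z=5, X=2, Y=1) weight 1/30
Group by Z:
  weight(Z=4) = 3/40
  weight(Z=5) = 1/10
Total weight = 3/40 + 1/10 = 7/40
P(Z=4 | obs) = 3/40 / 7/40 = 3/7
P(Z=5 | obs) = 1/10 / 7/40 = 4/7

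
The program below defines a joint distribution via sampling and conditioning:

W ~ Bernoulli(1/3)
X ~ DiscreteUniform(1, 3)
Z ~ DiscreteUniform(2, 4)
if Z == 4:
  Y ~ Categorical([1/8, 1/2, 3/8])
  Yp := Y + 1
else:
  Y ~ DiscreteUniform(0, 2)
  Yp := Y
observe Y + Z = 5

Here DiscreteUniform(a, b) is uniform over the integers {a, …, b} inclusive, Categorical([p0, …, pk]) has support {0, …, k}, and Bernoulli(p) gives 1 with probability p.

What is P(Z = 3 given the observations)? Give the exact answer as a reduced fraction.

Enumerate traces; 12 have nonzero weight after conditioning:
  (W=0, X=1, Z=3, Y=2) weight 2/81
  (W=0, X=1, Z=4, Y=1) weight 1/27
  (W=0, X=2, Z=3, Y=2) weight 2/81
  (W=0, X=2, Z=4, Y=1) weight 1/27
  (W=0, X=3, Z=3, Y=2) weight 2/81
  (W=0, X=3, Z=4, Y=1) weight 1/27
  (W=1, X=1, Z=3, Y=2) weight 1/81
  (W=1, X=1, Z=4, Y=1) weight 1/54
  … 4 more
Group by Z:
  weight(Z=3) = 1/9
  weight(Z=4) = 1/6
Total weight = 1/9 + 1/6 = 5/18
P(Z=3 | obs) = 1/9 / 5/18 = 2/5
P(Z=4 | obs) = 1/6 / 5/18 = 3/5

P(Z = 3 | obs) = 2/5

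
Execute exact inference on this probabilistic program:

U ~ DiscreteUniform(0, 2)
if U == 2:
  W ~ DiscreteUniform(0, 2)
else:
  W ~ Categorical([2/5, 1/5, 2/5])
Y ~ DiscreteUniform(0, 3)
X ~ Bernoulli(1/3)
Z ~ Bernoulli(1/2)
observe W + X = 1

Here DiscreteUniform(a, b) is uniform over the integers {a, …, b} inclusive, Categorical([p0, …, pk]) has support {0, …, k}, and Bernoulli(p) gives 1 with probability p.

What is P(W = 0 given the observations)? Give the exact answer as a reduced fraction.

Enumerate traces; 48 have nonzero weight after conditioning:
  (U=0, W=0, Y=0, X=1, Z=0) weight 1/180
  (U=0, W=0, Y=0, X=1, Z=1) weight 1/180
  (U=0, W=0, Y=1, X=1, Z=0) weight 1/180
  (U=0, W=0, Y=1, X=1, Z=1) weight 1/180
  (U=0, W=0, Y=2, X=1, Z=0) weight 1/180
  (U=0, W=0, Y=2, X=1, Z=1) weight 1/180
  (U=0, W=0, Y=3, X=1, Z=0) weight 1/180
  (U=0, W=0, Y=3, X=1, Z=1) weight 1/180
  (U=0, W=1, Y=0, X=0, Z=0) weight 1/180
  … 39 more
Group by W:
  weight(W=0) = 17/135
  weight(W=1) = 22/135
Total weight = 17/135 + 22/135 = 13/45
P(W=0 | obs) = 17/135 / 13/45 = 17/39
P(W=1 | obs) = 22/135 / 13/45 = 22/39

P(W = 0 | obs) = 17/39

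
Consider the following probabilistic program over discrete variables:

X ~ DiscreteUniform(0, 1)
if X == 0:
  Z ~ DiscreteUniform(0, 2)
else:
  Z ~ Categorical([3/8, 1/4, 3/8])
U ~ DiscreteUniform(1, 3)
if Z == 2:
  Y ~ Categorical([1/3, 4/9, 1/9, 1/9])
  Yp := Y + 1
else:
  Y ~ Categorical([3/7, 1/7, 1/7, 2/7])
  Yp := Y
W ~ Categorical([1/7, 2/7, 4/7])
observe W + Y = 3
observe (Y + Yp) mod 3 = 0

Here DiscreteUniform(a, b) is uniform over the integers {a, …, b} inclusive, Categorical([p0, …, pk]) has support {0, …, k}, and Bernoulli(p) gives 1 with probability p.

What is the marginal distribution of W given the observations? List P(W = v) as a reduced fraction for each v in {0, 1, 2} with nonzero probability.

Enumerate traces; 18 have nonzero weight after conditioning:
  (X=0, Z=0, U=1, Y=3, W=0) weight 1/441
  (X=0, Z=0, U=2, Y=3, W=0) weight 1/441
  (X=0, Z=0, U=3, Y=3, W=0) weight 1/441
  (X=0, Z=1, U=1, Y=3, W=0) weight 1/441
  (X=0, Z=1, U=2, Y=3, W=0) weight 1/441
  (X=0, Z=1, U=3, Y=3, W=0) weight 1/441
  (X=0, Z=2, U=1, Y=1, W=2) weight 8/567
  (X=0, Z=2, U=2, Y=1, W=2) weight 8/567
  … 10 more
Group by W:
  weight(W=0) = 31/1176
  weight(W=2) = 17/189
Total weight = 31/1176 + 17/189 = 1231/10584
P(W=0 | obs) = 31/1176 / 1231/10584 = 279/1231
P(W=2 | obs) = 17/189 / 1231/10584 = 952/1231

P(W=0) = 279/1231, P(W=2) = 952/1231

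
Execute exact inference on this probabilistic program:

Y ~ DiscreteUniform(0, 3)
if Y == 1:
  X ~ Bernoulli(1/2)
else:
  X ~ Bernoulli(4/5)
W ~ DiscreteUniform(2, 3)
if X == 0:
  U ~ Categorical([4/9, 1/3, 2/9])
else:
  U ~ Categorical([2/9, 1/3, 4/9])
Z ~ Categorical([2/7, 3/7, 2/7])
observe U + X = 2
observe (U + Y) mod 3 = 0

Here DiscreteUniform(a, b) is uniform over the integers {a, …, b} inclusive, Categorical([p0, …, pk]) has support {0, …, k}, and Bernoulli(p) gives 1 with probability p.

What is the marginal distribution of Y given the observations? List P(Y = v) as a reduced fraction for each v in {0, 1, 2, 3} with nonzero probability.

Enumerate traces; 12 have nonzero weight after conditioning:
  (Y=1, X=0, W=2, U=2, Z=0) weight 1/252
  (Y=1, X=0, W=2, U=2, Z=1) weight 1/168
  (Y=1, X=0, W=2, U=2, Z=2) weight 1/252
  (Y=1, X=0, W=3, U=2, Z=0) weight 1/252
  (Y=1, X=0, W=3, U=2, Z=1) weight 1/168
  (Y=1, X=0, W=3, U=2, Z=2) weight 1/252
  (Y=2, X=1, W=2, U=1, Z=0) weight 1/105
  (Y=2, X=1, W=2, U=1, Z=1) weight 1/70
  … 4 more
Group by Y:
  weight(Y=1) = 1/36
  weight(Y=2) = 1/15
Total weight = 1/36 + 1/15 = 17/180
P(Y=1 | obs) = 1/36 / 17/180 = 5/17
P(Y=2 | obs) = 1/15 / 17/180 = 12/17

P(Y=1) = 5/17, P(Y=2) = 12/17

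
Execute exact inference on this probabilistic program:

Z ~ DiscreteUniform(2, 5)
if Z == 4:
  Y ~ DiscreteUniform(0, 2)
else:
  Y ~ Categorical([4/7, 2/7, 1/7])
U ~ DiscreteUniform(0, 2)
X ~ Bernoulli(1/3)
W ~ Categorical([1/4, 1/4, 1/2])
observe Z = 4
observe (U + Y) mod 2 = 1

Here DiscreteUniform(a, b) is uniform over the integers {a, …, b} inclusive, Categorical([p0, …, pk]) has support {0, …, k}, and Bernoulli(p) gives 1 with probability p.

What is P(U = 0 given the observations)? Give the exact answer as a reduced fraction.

Enumerate traces; 24 have nonzero weight after conditioning:
  (Z=4, Y=0, U=1, X=0, W=0) weight 1/216
  (Z=4, Y=0, U=1, X=0, W=1) weight 1/216
  (Z=4, Y=0, U=1, X=0, W=2) weight 1/108
  (Z=4, Y=0, U=1, X=1, W=0) weight 1/432
  (Z=4, Y=0, U=1, X=1, W=1) weight 1/432
  (Z=4, Y=0, U=1, X=1, W=2) weight 1/216
  (Z=4, Y=1, U=0, X=0, W=0) weight 1/216
  (Z=4, Y=1, U=0, X=0, W=1) weight 1/216
  (Z=4, Y=1, U=2, X=0, W=0) weight 1/216
  … 15 more
Group by U:
  weight(U=0) = 1/36
  weight(U=1) = 1/18
  weight(U=2) = 1/36
Total weight = 1/36 + 1/18 + 1/36 = 1/9
P(U=0 | obs) = 1/36 / 1/9 = 1/4
P(U=1 | obs) = 1/18 / 1/9 = 1/2
P(U=2 | obs) = 1/36 / 1/9 = 1/4

P(U = 0 | obs) = 1/4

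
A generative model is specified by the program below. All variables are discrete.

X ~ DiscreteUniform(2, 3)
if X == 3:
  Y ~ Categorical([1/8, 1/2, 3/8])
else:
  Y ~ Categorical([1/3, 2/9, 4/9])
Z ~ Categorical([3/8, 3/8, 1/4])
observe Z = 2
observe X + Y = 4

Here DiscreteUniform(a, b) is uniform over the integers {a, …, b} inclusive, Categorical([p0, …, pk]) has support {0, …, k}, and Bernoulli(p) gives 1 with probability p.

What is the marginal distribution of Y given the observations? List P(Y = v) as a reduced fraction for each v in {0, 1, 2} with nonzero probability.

P(Y=1) = 9/17, P(Y=2) = 8/17

Enumerate traces; 2 have nonzero weight after conditioning:
  (X=2, Y=2, Z=2) weight 1/18
  (X=3, Y=1, Z=2) weight 1/16
Group by Y:
  weight(Y=1) = 1/16
  weight(Y=2) = 1/18
Total weight = 1/16 + 1/18 = 17/144
P(Y=1 | obs) = 1/16 / 17/144 = 9/17
P(Y=2 | obs) = 1/18 / 17/144 = 8/17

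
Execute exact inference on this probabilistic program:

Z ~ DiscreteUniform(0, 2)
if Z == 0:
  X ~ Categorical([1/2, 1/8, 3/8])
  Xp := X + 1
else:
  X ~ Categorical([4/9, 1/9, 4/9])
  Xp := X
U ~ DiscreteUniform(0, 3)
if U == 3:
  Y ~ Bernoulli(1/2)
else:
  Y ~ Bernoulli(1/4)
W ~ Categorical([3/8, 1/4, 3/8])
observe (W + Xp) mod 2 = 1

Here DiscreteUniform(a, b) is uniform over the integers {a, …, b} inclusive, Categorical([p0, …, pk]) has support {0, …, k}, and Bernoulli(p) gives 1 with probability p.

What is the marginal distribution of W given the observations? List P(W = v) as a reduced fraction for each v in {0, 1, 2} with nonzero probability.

P(W=0) = 237/748, P(W=1) = 137/374, P(W=2) = 237/748

Enumerate traces; 104 have nonzero weight after conditioning:
  (Z=0, X=0, U=0, Y=0, W=0) weight 3/256
  (Z=0, X=0, U=0, Y=0, W=2) weight 3/256
  (Z=0, X=0, U=0, Y=1, W=0) weight 1/256
  (Z=0, X=0, U=0, Y=1, W=2) weight 1/256
  (Z=0, X=0, U=1, Y=0, W=0) weight 3/256
  (Z=0, X=0, U=1, Y=0, W=2) weight 3/256
  (Z=0, X=0, U=1, Y=1, W=0) weight 1/256
  (Z=0, X=0, U=1, Y=1, W=2) weight 1/256
  (Z=0, X=1, U=0, Y=0, W=1) weight 1/512
  … 95 more
Group by W:
  weight(W=0) = 79/576
  weight(W=1) = 137/864
  weight(W=2) = 79/576
Total weight = 79/576 + 137/864 + 79/576 = 187/432
P(W=0 | obs) = 79/576 / 187/432 = 237/748
P(W=1 | obs) = 137/864 / 187/432 = 137/374
P(W=2 | obs) = 79/576 / 187/432 = 237/748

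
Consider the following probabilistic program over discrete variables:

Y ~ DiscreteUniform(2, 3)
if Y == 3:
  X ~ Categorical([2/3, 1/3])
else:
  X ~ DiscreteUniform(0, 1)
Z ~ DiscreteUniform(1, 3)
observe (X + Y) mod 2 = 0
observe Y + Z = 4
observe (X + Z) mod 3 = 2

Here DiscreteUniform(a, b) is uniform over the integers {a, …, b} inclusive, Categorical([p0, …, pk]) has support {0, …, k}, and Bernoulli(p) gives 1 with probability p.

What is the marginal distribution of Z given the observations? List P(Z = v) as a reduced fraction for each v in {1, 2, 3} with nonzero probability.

P(Z=1) = 2/5, P(Z=2) = 3/5

Enumerate traces; 2 have nonzero weight after conditioning:
  (Y=2, X=0, Z=2) weight 1/12
  (Y=3, X=1, Z=1) weight 1/18
Group by Z:
  weight(Z=1) = 1/18
  weight(Z=2) = 1/12
Total weight = 1/18 + 1/12 = 5/36
P(Z=1 | obs) = 1/18 / 5/36 = 2/5
P(Z=2 | obs) = 1/12 / 5/36 = 3/5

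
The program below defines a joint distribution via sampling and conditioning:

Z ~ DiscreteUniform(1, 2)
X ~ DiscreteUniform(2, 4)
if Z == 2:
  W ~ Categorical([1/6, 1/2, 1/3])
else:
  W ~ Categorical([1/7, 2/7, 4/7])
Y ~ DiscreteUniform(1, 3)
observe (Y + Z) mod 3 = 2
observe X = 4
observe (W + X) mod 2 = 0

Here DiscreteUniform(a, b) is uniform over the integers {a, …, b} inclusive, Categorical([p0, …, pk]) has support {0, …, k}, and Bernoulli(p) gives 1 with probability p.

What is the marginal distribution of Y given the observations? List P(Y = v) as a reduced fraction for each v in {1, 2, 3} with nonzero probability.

P(Y=1) = 10/17, P(Y=3) = 7/17

Enumerate traces; 4 have nonzero weight after conditioning:
  (Z=1, X=4, W=0, Y=1) weight 1/126
  (Z=1, X=4, W=2, Y=1) weight 2/63
  (Z=2, X=4, W=0, Y=3) weight 1/108
  (Z=2, X=4, W=2, Y=3) weight 1/54
Group by Y:
  weight(Y=1) = 5/126
  weight(Y=3) = 1/36
Total weight = 5/126 + 1/36 = 17/252
P(Y=1 | obs) = 5/126 / 17/252 = 10/17
P(Y=3 | obs) = 1/36 / 17/252 = 7/17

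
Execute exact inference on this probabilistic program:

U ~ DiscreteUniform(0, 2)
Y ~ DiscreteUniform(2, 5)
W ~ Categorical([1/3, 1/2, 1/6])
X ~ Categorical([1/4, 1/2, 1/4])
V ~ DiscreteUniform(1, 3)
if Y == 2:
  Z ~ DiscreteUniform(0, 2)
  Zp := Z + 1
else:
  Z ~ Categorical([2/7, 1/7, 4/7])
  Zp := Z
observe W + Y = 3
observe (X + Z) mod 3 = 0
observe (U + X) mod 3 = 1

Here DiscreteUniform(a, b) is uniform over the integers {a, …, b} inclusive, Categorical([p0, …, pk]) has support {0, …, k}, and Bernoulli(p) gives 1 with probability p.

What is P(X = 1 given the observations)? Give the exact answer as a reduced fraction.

Enumerate traces; 18 have nonzero weight after conditioning:
  (U=0, Y=2, W=1, X=1, V=1, Z=2) weight 1/432
  (U=0, Y=2, W=1, X=1, V=2, Z=2) weight 1/432
  (U=0, Y=2, W=1, X=1, V=3, Z=2) weight 1/432
  (U=0, Y=3, W=0, X=1, V=1, Z=2) weight 1/378
  (U=0, Y=3, W=0, X=1, V=2, Z=2) weight 1/378
  (U=0, Y=3, W=0, X=1, V=3, Z=2) weight 1/378
  (U=1, Y=2, W=1, X=0, V=1, Z=0) weight 1/864
  (U=1, Y=2, W=1, X=0, V=2, Z=0) weight 1/864
  (U=2, Y=2, W=1, X=2, V=1, Z=1) weight 1/864
  … 9 more
Group by X:
  weight(X=0) = 11/2016
  weight(X=1) = 5/336
  weight(X=2) = 1/224
Total weight = 11/2016 + 5/336 + 1/224 = 25/1008
P(X=0 | obs) = 11/2016 / 25/1008 = 11/50
P(X=1 | obs) = 5/336 / 25/1008 = 3/5
P(X=2 | obs) = 1/224 / 25/1008 = 9/50

P(X = 1 | obs) = 3/5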